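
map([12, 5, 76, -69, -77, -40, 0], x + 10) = [22, 15, 86, -59, -67, -30, 10]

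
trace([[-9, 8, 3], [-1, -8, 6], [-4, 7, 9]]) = diagonal: (-9) + (-8) + 9
= -8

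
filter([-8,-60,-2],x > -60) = [-8, -2]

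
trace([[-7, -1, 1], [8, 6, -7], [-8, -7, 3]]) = diagonal: (-7) + 6 + 3
= 2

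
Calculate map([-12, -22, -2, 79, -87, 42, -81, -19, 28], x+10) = [-2, -12, 8, 89, -77, 52, -71, -9, 38]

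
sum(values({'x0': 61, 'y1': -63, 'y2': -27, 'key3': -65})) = -94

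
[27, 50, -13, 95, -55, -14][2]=-13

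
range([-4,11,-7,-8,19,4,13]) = 27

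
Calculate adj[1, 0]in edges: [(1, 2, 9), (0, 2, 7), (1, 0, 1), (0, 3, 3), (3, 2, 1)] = 1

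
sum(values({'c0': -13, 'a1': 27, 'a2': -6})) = (-13) + 27 + (-6)
= 8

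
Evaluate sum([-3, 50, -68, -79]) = -100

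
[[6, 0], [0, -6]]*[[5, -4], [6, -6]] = [[30, -24], [-36, 36]]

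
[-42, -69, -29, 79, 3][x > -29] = [79, 3]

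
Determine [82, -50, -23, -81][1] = -50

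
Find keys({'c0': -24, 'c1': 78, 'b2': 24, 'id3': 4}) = ['c0', 'c1', 'b2', 'id3']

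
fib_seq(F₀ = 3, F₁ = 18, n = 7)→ F_2 = F_1 + F_0 = 21
F_3 = F_2 + F_1 = 39
F_4 = F_3 + F_2 = 60
...
= [3, 18, 21, 39, 60, 99, 159]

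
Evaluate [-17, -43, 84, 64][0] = -17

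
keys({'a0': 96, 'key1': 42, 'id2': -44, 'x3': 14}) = ['a0', 'key1', 'id2', 'x3']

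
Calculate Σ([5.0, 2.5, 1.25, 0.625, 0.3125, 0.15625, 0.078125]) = 9.921875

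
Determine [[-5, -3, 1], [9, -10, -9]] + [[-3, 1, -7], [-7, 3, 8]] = [[-8, -2, -6], [2, -7, -1]]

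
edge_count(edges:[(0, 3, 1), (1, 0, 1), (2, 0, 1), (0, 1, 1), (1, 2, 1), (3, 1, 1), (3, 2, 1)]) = 7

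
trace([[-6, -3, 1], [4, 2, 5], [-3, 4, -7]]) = diagonal: (-6) + 2 + (-7)
= -11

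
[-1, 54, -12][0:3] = [-1, 54, -12]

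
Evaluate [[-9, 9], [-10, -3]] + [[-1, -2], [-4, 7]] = [[-10, 7], [-14, 4]]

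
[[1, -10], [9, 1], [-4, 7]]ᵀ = [[1, 9, -4], [-10, 1, 7]]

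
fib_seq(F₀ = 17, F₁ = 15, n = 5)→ F_2 = F_1 + F_0 = 32
F_3 = F_2 + F_1 = 47
F_4 = F_3 + F_2 = 79
= [17, 15, 32, 47, 79]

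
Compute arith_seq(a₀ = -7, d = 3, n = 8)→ a_0 = -7 + 0*3 = -7
a_1 = -7 + 1*3 = -4
a_2 = -7 + 2*3 = -1
...
= [-7, -4, -1, 2, 5, 8, 11, 14]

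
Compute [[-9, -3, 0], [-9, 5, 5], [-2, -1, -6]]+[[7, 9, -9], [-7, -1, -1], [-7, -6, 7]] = [[-2, 6, -9], [-16, 4, 4], [-9, -7, 1]]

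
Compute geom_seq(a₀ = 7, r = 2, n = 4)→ a_0 = 7*2^0 = 7
a_1 = 7*2^1 = 14
a_2 = 7*2^2 = 28
...
= [7, 14, 28, 56]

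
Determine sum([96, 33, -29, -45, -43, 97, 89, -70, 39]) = 167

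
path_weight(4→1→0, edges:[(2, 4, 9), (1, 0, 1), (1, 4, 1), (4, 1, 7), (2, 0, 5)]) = w(4→1)=7 + w(1→0)=1
= 8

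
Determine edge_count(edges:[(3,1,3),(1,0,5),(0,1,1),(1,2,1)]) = 4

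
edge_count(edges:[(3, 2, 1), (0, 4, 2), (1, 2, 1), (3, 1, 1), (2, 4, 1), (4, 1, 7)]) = 6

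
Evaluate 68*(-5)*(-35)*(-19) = -226100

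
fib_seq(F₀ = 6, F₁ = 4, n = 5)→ F_2 = F_1 + F_0 = 10
F_3 = F_2 + F_1 = 14
F_4 = F_3 + F_2 = 24
= [6, 4, 10, 14, 24]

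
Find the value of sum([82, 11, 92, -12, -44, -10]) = 82 + 11 + 92 + (-12) + (-44) + (-10)
= 119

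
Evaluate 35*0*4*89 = 0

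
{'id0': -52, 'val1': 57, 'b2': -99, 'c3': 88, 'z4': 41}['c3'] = 88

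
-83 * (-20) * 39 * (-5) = -323700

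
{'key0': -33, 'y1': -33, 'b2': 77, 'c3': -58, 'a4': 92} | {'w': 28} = {'key0': -33, 'y1': -33, 'b2': 77, 'c3': -58, 'a4': 92, 'w': 28}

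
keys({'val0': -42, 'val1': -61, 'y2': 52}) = ['val0', 'val1', 'y2']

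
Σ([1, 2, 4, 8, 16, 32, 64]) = 1 + 2 + 4 + 8 + 16 + 32 + 64
= 127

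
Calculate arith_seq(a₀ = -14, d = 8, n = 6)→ a_0 = -14 + 0*8 = -14
a_1 = -14 + 1*8 = -6
a_2 = -14 + 2*8 = 2
...
= [-14, -6, 2, 10, 18, 26]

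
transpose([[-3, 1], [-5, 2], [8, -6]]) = [[-3, -5, 8], [1, 2, -6]]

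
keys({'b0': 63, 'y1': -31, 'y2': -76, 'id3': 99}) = ['b0', 'y1', 'y2', 'id3']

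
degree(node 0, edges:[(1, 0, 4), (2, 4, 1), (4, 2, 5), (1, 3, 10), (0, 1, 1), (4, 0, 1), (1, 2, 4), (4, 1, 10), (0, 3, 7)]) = 4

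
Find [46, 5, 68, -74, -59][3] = -74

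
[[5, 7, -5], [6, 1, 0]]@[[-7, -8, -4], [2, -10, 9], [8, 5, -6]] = [[-61, -135, 73], [-40, -58, -15]]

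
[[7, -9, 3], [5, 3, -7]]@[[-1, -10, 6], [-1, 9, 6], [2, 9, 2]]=[[8, -124, -6], [-22, -86, 34]]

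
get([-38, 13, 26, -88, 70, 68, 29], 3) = -88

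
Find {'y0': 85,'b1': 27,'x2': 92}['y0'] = 85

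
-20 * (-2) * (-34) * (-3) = 4080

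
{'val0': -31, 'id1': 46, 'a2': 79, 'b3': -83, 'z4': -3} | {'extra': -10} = {'val0': -31, 'id1': 46, 'a2': 79, 'b3': -83, 'z4': -3, 'extra': -10}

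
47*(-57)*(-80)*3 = 642960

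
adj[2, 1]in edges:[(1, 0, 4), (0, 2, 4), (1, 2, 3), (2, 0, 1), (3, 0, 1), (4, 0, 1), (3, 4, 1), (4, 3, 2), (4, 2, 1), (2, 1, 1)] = 1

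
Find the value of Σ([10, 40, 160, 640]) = 850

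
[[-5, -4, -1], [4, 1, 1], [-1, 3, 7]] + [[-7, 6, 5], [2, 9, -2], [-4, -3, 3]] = [[-12, 2, 4], [6, 10, -1], [-5, 0, 10]]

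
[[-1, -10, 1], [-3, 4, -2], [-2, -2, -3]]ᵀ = [[-1, -3, -2], [-10, 4, -2], [1, -2, -3]]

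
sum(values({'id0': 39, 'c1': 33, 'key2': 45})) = 117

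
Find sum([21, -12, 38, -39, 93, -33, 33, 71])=21 + (-12) + 38 + (-39) + 93 + (-33) + 33 + 71
= 172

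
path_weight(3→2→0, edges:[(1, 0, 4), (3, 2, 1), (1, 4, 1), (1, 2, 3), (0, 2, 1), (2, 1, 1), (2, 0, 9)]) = 10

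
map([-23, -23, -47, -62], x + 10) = -23+10=-13, -23+10=-13, -47+10=-37, -62+10=-52
= [-13, -13, -37, -52]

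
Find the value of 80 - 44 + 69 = 105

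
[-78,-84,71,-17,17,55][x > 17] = [71, 55]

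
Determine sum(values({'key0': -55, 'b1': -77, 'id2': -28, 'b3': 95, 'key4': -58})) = -123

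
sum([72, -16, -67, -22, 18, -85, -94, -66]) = 72 + (-16) + (-67) + (-22) + 18 + (-85) + (-94) + (-66)
= -260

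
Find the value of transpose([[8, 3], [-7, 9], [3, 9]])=[[8, -7, 3], [3, 9, 9]]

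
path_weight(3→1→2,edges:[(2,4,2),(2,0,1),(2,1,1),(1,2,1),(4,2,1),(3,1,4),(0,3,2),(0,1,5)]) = w(3→1)=4 + w(1→2)=1
= 5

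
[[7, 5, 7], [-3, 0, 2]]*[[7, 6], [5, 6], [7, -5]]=C[0][0] = (7)*(7) + (5)*(5) + (7)*(7) = 123
C[0][1] = (7)*(6) + (5)*(6) + (7)*(-5) = 37
C[1][0] = (-3)*(7) + (0)*(5) + (2)*(7) = -7
C[1][1] = (-3)*(6) + (0)*(6) + (2)*(-5) = -28
= [[123, 37], [-7, -28]]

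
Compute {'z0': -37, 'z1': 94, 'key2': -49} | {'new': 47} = {'z0': -37, 'z1': 94, 'key2': -49, 'new': 47}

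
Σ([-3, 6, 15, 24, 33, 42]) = 117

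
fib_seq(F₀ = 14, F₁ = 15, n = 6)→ [14, 15, 29, 44, 73, 117]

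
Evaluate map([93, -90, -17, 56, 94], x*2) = [186, -180, -34, 112, 188]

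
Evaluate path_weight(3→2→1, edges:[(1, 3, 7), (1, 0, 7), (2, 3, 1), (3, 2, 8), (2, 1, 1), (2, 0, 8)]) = w(3→2)=8 + w(2→1)=1
= 9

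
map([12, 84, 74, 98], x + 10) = [22, 94, 84, 108]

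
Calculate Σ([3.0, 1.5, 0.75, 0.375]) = 3.0 + 1.5 + 0.75 + 0.375
= 5.625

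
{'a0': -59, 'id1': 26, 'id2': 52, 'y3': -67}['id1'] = 26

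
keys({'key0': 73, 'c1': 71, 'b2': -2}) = ['key0', 'c1', 'b2']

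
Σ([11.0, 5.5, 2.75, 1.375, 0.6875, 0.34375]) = 21.65625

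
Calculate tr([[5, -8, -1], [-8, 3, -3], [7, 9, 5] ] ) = 13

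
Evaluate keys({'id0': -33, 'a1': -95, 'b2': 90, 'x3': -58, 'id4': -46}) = ['id0', 'a1', 'b2', 'x3', 'id4']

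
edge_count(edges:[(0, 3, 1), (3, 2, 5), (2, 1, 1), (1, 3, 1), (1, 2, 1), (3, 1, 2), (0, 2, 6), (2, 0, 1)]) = 8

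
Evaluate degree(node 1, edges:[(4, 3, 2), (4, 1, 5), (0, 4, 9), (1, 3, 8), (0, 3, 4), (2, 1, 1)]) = incident: (4,1), (1,3), (2,1)
= 3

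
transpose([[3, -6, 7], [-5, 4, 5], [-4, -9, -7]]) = [[3, -5, -4], [-6, 4, -9], [7, 5, -7]]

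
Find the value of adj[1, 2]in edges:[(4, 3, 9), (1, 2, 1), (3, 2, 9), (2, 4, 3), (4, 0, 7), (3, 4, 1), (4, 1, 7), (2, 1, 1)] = 1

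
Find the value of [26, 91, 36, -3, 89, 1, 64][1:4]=[91, 36, -3]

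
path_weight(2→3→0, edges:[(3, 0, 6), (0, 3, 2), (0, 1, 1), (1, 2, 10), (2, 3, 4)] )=w(2→3)=4 + w(3→0)=6
= 10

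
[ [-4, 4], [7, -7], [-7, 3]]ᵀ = [[-4, 7, -7], [4, -7, 3]]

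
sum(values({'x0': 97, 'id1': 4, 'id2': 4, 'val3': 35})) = 97 + 4 + 4 + 35
= 140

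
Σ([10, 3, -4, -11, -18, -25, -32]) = -77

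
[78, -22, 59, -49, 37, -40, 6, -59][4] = 37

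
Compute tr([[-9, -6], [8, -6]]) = diagonal: (-9) + (-6)
= -15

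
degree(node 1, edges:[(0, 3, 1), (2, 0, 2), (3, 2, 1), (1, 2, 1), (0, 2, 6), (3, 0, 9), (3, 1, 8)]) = 2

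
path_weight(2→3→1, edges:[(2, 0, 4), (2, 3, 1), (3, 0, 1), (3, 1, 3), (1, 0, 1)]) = w(2→3)=1 + w(3→1)=3
= 4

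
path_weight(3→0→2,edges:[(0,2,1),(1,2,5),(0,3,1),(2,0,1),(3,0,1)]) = w(3→0)=1 + w(0→2)=1
= 2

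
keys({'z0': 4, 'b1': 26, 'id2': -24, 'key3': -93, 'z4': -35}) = ['z0', 'b1', 'id2', 'key3', 'z4']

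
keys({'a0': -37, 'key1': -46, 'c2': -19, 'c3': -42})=['a0', 'key1', 'c2', 'c3']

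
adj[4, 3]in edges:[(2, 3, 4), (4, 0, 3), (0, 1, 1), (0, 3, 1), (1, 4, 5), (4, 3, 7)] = 7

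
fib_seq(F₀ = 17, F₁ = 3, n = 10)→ F_2 = F_1 + F_0 = 20
F_3 = F_2 + F_1 = 23
F_4 = F_3 + F_2 = 43
...
= [17, 3, 20, 23, 43, 66, 109, 175, 284, 459]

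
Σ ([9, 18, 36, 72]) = 135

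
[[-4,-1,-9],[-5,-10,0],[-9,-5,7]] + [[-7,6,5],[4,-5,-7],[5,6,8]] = [[-11, 5, -4], [-1, -15, -7], [-4, 1, 15]]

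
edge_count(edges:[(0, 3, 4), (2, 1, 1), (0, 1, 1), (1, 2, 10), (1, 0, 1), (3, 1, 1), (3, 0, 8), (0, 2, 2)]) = 8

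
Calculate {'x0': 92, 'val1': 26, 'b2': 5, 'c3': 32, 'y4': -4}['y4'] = -4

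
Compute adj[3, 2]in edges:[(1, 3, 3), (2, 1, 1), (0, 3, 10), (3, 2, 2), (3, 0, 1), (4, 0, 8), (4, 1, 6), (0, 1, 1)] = 2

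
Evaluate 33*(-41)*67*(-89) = 8067939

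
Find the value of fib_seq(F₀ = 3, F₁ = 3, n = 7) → [3, 3, 6, 9, 15, 24, 39]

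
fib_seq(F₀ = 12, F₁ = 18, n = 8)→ F_2 = F_1 + F_0 = 30
F_3 = F_2 + F_1 = 48
F_4 = F_3 + F_2 = 78
...
= [12, 18, 30, 48, 78, 126, 204, 330]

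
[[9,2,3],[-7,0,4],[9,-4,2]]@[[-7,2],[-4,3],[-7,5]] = [[-92, 39], [21, 6], [-61, 16]]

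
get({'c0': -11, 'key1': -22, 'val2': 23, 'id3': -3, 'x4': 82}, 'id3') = -3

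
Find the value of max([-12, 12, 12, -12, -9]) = 12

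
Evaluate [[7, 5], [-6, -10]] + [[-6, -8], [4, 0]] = [[1, -3], [-2, -10]]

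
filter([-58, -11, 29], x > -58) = keep x where x > -58: -58✗, -11✓, 29✓
= [-11, 29]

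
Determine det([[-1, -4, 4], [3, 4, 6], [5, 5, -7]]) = -166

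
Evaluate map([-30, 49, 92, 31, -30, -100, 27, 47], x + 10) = [-20, 59, 102, 41, -20, -90, 37, 57]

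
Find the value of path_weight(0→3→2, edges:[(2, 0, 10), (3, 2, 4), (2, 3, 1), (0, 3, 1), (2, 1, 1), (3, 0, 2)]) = 5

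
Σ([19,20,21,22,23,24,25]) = 19 + 20 + 21 + 22 + 23 + 24 + 25
= 154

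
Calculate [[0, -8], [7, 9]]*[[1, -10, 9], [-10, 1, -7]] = [[80, -8, 56], [-83, -61, 0]]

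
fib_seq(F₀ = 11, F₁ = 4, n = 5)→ [11, 4, 15, 19, 34]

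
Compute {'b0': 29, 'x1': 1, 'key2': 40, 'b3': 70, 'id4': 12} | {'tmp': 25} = {'b0': 29, 'x1': 1, 'key2': 40, 'b3': 70, 'id4': 12, 'tmp': 25}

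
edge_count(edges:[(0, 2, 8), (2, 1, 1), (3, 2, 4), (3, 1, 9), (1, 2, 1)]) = 5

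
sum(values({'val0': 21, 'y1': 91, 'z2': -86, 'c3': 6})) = 32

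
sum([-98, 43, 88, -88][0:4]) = slice → [-98, 43, 88, -88]
(-98) + 43 + 88 + (-88)
= -55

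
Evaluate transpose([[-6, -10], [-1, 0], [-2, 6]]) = [[-6, -1, -2], [-10, 0, 6]]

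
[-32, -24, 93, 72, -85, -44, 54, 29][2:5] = [93, 72, -85]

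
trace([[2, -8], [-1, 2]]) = diagonal: 2 + 2
= 4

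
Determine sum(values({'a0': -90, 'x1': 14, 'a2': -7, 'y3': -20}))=(-90) + 14 + (-7) + (-20)
= -103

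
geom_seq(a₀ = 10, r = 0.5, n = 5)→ [10.0, 5.0, 2.5, 1.25, 0.625]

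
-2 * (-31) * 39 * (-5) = -12090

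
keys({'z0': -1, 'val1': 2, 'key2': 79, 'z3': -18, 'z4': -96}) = ['z0', 'val1', 'key2', 'z3', 'z4']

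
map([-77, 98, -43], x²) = (-77)²=5929, (98)²=9604, (-43)²=1849
= [5929, 9604, 1849]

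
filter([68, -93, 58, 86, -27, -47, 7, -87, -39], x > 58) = keep x where x > 58: 68✓, -93✗, 58✗, 86✓, -27✗, -47✗, 7✗, -87✗, -39✗
= [68, 86]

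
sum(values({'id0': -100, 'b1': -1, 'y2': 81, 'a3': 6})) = (-100) + (-1) + 81 + 6
= -14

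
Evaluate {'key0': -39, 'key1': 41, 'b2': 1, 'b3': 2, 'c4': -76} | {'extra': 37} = {'key0': -39, 'key1': 41, 'b2': 1, 'b3': 2, 'c4': -76, 'extra': 37}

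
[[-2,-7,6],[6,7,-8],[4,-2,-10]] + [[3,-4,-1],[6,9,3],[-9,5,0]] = [[1, -11, 5], [12, 16, -5], [-5, 3, -10]]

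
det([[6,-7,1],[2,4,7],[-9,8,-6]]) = -71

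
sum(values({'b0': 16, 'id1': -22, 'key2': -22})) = -28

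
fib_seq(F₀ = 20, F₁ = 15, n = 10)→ [20, 15, 35, 50, 85, 135, 220, 355, 575, 930]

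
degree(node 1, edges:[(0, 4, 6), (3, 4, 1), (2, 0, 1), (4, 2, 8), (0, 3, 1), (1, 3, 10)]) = incident: (1,3)
= 1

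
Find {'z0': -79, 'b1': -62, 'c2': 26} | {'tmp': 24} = {'z0': -79, 'b1': -62, 'c2': 26, 'tmp': 24}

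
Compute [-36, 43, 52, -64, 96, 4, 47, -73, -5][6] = 47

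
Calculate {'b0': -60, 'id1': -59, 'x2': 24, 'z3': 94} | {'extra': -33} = {'b0': -60, 'id1': -59, 'x2': 24, 'z3': 94, 'extra': -33}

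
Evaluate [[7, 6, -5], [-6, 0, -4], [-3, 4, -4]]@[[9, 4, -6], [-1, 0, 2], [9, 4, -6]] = [[12, 8, 0], [-90, -40, 60], [-67, -28, 50]]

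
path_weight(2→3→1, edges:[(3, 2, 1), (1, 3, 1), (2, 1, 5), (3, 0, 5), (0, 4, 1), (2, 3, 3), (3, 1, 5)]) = w(2→3)=3 + w(3→1)=5
= 8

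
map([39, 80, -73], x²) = [1521, 6400, 5329]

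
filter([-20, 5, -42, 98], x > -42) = keep x where x > -42: -20✓, 5✓, -42✗, 98✓
= [-20, 5, 98]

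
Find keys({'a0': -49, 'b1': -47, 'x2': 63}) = ['a0', 'b1', 'x2']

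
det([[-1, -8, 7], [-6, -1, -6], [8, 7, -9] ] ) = 527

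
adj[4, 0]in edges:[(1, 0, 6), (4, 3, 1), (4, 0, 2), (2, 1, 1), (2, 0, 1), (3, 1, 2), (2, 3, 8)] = 2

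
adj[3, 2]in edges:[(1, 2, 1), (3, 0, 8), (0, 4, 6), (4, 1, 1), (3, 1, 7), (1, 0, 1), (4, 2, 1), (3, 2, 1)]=1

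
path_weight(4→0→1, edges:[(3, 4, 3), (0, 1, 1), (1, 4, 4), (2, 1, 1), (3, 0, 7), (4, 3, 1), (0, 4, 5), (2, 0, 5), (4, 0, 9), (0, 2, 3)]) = w(4→0)=9 + w(0→1)=1
= 10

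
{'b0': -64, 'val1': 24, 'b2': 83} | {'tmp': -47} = {'b0': -64, 'val1': 24, 'b2': 83, 'tmp': -47}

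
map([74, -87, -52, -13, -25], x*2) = 74*2=148, -87*2=-174, -52*2=-104, -13*2=-26, -25*2=-50
= [148, -174, -104, -26, -50]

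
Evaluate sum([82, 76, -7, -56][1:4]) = slice → [76, -7, -56]
76 + (-7) + (-56)
= 13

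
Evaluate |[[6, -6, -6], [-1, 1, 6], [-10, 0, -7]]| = (1)*(6)*det([[1, 6], [0, -7]]) + (-1)*(-6)*det([[-1, 6], [-10, -7]]) + (1)*(-6)*det([[-1, 1], [-10, 0]])
= -42 + 402 + -60
= 300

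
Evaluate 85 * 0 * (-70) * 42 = 0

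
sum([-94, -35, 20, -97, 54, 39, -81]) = (-94) + (-35) + 20 + (-97) + 54 + 39 + (-81)
= -194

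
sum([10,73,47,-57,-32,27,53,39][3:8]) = 30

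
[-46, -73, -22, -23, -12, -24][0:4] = [-46, -73, -22, -23]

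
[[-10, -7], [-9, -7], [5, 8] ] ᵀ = [[-10, -9, 5], [-7, -7, 8]]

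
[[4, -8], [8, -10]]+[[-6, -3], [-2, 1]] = [[-2, -11], [6, -9]]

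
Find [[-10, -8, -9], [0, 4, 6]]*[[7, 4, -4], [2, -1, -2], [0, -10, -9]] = [[-86, 58, 137], [8, -64, -62]]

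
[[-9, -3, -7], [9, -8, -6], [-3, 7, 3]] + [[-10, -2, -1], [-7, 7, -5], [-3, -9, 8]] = [[-19, -5, -8], [2, -1, -11], [-6, -2, 11]]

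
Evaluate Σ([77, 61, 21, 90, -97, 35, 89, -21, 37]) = 77 + 61 + 21 + 90 + (-97) + 35 + 89 + (-21) + 37
= 292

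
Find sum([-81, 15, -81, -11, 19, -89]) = -228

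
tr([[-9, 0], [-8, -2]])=-11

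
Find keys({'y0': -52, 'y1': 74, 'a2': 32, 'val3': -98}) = ['y0', 'y1', 'a2', 'val3']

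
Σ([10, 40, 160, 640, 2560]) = 10 + 40 + 160 + 640 + 2560
= 3410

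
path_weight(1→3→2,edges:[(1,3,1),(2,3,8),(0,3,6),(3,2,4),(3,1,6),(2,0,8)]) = 5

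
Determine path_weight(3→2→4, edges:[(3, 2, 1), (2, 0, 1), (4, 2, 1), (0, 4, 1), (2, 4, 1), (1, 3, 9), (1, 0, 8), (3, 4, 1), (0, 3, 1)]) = w(3→2)=1 + w(2→4)=1
= 2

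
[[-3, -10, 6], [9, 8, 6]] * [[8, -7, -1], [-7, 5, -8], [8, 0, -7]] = C[0][0] = (-3)*(8) + (-10)*(-7) + (6)*(8) = 94
C[0][1] = (-3)*(-7) + (-10)*(5) + (6)*(0) = -29
C[0][2] = (-3)*(-1) + (-10)*(-8) + (6)*(-7) = 41
C[1][0] = (9)*(8) + (8)*(-7) + (6)*(8) = 64
C[1][1] = (9)*(-7) + (8)*(5) + (6)*(0) = -23
C[1][2] = (9)*(-1) + (8)*(-8) + (6)*(-7) = -115
= [[94, -29, 41], [64, -23, -115]]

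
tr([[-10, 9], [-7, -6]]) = diagonal: (-10) + (-6)
= -16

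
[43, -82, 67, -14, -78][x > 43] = [67]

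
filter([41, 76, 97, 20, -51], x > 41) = keep x where x > 41: 41✗, 76✓, 97✓, 20✗, -51✗
= [76, 97]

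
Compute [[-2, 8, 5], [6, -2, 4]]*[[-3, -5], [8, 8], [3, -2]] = C[0][0] = (-2)*(-3) + (8)*(8) + (5)*(3) = 85
C[0][1] = (-2)*(-5) + (8)*(8) + (5)*(-2) = 64
C[1][0] = (6)*(-3) + (-2)*(8) + (4)*(3) = -22
C[1][1] = (6)*(-5) + (-2)*(8) + (4)*(-2) = -54
= [[85, 64], [-22, -54]]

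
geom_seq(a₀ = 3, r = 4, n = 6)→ a_0 = 3*4^0 = 3
a_1 = 3*4^1 = 12
a_2 = 3*4^2 = 48
...
= [3, 12, 48, 192, 768, 3072]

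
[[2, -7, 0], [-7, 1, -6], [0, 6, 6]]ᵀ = [[2, -7, 0], [-7, 1, 6], [0, -6, 6]]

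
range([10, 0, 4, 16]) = 16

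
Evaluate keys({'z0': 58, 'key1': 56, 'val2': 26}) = ['z0', 'key1', 'val2']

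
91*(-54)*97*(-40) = 19066320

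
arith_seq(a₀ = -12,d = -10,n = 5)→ a_0 = -12 + 0*-10 = -12
a_1 = -12 + 1*-10 = -22
a_2 = -12 + 2*-10 = -32
...
= [-12, -22, -32, -42, -52]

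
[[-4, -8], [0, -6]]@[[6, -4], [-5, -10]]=[[16, 96], [30, 60]]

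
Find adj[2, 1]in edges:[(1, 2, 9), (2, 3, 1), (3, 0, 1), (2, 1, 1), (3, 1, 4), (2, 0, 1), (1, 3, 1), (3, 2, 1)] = 1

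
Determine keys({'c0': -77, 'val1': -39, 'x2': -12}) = ['c0', 'val1', 'x2']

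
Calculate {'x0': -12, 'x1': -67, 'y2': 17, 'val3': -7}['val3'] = -7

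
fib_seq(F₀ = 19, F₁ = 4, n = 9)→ F_2 = F_1 + F_0 = 23
F_3 = F_2 + F_1 = 27
F_4 = F_3 + F_2 = 50
...
= [19, 4, 23, 27, 50, 77, 127, 204, 331]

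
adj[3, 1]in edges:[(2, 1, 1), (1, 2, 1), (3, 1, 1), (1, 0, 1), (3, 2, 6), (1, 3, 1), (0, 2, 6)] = 1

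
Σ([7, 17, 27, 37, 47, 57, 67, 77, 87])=423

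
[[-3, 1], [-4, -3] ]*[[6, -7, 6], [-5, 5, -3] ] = C[0][0] = (-3)*(6) + (1)*(-5) = -23
C[0][1] = (-3)*(-7) + (1)*(5) = 26
C[0][2] = (-3)*(6) + (1)*(-3) = -21
C[1][0] = (-4)*(6) + (-3)*(-5) = -9
C[1][1] = (-4)*(-7) + (-3)*(5) = 13
C[1][2] = (-4)*(6) + (-3)*(-3) = -15
= [[-23, 26, -21], [-9, 13, -15]]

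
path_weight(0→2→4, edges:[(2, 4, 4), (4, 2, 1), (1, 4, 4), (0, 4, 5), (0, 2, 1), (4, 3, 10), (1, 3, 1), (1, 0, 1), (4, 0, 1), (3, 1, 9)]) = w(0→2)=1 + w(2→4)=4
= 5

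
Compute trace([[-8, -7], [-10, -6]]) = -14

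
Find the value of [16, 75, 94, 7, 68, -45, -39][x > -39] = keep x where x > -39: 16✓, 75✓, 94✓, 7✓, 68✓, -45✗, -39✗
= [16, 75, 94, 7, 68]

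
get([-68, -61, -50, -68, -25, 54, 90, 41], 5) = 54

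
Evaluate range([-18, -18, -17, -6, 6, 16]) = 34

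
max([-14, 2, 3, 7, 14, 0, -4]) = 14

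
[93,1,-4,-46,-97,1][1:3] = [1, -4]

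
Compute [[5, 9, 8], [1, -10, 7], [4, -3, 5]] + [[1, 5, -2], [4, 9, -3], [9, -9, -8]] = [[6, 14, 6], [5, -1, 4], [13, -12, -3]]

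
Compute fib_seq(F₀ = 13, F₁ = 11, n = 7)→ [13, 11, 24, 35, 59, 94, 153]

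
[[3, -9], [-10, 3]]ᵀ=[[3, -10], [-9, 3]]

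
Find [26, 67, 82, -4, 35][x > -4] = [26, 67, 82, 35]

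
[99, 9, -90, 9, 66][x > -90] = keep x where x > -90: 99✓, 9✓, -90✗, 9✓, 66✓
= [99, 9, 9, 66]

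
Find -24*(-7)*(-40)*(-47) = 315840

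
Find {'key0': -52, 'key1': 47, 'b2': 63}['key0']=-52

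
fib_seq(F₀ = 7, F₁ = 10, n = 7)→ [7, 10, 17, 27, 44, 71, 115]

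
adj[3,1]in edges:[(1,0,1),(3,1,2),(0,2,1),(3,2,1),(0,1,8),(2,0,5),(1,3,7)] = 2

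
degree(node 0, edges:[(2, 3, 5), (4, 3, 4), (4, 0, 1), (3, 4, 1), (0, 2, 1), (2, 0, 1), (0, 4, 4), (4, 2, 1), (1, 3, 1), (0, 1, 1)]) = 5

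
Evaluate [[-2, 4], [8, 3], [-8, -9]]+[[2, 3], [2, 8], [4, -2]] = [[0, 7], [10, 11], [-4, -11]]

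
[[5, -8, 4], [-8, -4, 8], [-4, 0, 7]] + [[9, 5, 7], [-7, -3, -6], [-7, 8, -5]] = [[14, -3, 11], [-15, -7, 2], [-11, 8, 2]]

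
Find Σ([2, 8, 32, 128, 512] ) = 682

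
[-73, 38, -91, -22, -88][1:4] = [38, -91, -22]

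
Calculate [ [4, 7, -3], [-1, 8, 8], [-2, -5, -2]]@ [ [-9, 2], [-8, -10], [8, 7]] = C[0][0] = (4)*(-9) + (7)*(-8) + (-3)*(8) = -116
C[0][1] = (4)*(2) + (7)*(-10) + (-3)*(7) = -83
C[1][0] = (-1)*(-9) + (8)*(-8) + (8)*(8) = 9
C[1][1] = (-1)*(2) + (8)*(-10) + (8)*(7) = -26
C[2][0] = (-2)*(-9) + (-5)*(-8) + (-2)*(8) = 42
C[2][1] = (-2)*(2) + (-5)*(-10) + (-2)*(7) = 32
= [[-116, -83], [9, -26], [42, 32]]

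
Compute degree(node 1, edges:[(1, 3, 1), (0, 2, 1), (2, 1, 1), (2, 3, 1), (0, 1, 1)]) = 3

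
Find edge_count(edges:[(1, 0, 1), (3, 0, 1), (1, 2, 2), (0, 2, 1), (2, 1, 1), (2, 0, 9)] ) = 6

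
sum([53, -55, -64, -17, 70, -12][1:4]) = slice → [-55, -64, -17]
(-55) + (-64) + (-17)
= -136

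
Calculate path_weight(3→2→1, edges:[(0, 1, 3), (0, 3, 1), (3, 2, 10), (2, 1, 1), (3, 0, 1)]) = 11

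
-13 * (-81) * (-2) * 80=-168480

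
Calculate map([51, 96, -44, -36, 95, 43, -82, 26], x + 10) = [61, 106, -34, -26, 105, 53, -72, 36]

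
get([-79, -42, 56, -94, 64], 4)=64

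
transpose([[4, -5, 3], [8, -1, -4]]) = [[4, 8], [-5, -1], [3, -4]]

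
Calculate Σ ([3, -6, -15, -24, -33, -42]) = 3 + (-6) + (-15) + (-24) + (-33) + (-42)
= -117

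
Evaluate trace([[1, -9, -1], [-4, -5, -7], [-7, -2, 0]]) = diagonal: 1 + (-5) + 0
= -4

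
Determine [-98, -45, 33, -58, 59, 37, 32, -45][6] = 32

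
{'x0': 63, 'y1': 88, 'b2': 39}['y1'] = 88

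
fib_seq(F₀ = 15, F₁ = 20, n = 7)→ F_2 = F_1 + F_0 = 35
F_3 = F_2 + F_1 = 55
F_4 = F_3 + F_2 = 90
...
= [15, 20, 35, 55, 90, 145, 235]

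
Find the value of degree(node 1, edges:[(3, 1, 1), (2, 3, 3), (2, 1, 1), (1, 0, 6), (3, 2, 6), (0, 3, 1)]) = incident: (3,1), (2,1), (1,0)
= 3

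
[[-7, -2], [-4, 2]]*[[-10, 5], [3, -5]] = [[64, -25], [46, -30]]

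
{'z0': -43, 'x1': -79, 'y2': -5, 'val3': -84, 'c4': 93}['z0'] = -43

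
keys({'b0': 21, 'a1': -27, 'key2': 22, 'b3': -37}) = ['b0', 'a1', 'key2', 'b3']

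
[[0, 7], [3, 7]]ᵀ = [[0, 3], [7, 7]]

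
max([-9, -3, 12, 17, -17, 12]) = 17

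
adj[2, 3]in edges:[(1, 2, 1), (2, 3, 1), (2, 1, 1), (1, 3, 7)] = 1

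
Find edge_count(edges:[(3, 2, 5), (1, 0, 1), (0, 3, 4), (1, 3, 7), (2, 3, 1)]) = 5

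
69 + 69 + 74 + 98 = 310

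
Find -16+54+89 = 127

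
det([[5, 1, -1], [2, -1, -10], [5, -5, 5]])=-330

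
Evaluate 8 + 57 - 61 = 4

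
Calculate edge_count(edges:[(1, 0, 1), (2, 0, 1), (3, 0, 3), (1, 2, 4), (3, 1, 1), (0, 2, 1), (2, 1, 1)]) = 7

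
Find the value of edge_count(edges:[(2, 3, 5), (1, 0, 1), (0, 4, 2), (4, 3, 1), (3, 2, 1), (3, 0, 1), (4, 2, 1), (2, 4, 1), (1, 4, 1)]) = 9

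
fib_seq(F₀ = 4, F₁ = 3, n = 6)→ F_2 = F_1 + F_0 = 7
F_3 = F_2 + F_1 = 10
F_4 = F_3 + F_2 = 17
...
= [4, 3, 7, 10, 17, 27]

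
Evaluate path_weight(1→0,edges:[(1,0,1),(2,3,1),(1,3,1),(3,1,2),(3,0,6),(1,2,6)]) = w(1→0)=1
= 1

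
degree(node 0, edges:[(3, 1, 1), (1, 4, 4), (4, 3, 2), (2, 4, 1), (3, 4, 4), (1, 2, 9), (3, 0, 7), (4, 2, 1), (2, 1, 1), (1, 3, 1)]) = 1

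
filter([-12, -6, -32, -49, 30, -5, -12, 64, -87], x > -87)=keep x where x > -87: -12✓, -6✓, -32✓, -49✓, 30✓, -5✓, -12✓, 64✓, -87✗
= [-12, -6, -32, -49, 30, -5, -12, 64]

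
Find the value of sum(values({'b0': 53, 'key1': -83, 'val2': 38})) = 8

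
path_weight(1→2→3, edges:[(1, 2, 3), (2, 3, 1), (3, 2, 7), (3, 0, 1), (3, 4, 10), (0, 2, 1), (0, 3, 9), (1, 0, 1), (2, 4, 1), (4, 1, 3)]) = w(1→2)=3 + w(2→3)=1
= 4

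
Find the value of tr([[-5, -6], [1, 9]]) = diagonal: (-5) + 9
= 4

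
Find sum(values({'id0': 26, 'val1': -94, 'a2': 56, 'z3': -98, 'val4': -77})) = 26 + (-94) + 56 + (-98) + (-77)
= -187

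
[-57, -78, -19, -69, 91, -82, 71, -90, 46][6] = 71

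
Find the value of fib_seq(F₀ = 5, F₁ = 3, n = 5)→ F_2 = F_1 + F_0 = 8
F_3 = F_2 + F_1 = 11
F_4 = F_3 + F_2 = 19
= [5, 3, 8, 11, 19]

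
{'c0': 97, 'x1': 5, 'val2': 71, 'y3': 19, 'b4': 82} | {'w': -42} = {'c0': 97, 'x1': 5, 'val2': 71, 'y3': 19, 'b4': 82, 'w': -42}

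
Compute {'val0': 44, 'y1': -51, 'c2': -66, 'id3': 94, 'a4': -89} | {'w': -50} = {'val0': 44, 'y1': -51, 'c2': -66, 'id3': 94, 'a4': -89, 'w': -50}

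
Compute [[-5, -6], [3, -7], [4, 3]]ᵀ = [[-5, 3, 4], [-6, -7, 3]]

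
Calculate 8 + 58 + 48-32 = 82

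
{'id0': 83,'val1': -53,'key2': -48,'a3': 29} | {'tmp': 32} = {'id0': 83, 'val1': -53, 'key2': -48, 'a3': 29, 'tmp': 32}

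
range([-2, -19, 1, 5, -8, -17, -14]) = 24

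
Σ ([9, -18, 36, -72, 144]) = 99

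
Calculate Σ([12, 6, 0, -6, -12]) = 12 + 6 + 0 + (-6) + (-12)
= 0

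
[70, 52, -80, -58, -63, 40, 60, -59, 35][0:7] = [70, 52, -80, -58, -63, 40, 60]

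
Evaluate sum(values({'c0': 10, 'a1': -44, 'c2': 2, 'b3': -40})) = -72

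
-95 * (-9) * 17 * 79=1148265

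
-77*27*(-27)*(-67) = -3760911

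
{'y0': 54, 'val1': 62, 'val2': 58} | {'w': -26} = {'y0': 54, 'val1': 62, 'val2': 58, 'w': -26}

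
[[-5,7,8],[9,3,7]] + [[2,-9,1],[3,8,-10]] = [[-3, -2, 9], [12, 11, -3]]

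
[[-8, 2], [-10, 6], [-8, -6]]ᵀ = [[-8, -10, -8], [2, 6, -6]]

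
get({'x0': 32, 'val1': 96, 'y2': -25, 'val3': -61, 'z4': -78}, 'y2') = -25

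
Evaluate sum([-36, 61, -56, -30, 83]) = 22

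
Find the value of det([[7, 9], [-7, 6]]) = (7)*(6) - (9)*(-7)
= 105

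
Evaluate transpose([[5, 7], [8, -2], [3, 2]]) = [[5, 8, 3], [7, -2, 2]]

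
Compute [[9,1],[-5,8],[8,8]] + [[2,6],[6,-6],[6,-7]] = [[11, 7], [1, 2], [14, 1]]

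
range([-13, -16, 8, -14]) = 24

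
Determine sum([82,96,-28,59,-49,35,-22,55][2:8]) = 50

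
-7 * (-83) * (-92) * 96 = -5131392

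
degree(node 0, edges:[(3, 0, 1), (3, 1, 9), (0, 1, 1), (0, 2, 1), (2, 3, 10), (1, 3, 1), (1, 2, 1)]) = 3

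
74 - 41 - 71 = -38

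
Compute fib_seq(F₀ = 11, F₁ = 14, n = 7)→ F_2 = F_1 + F_0 = 25
F_3 = F_2 + F_1 = 39
F_4 = F_3 + F_2 = 64
...
= [11, 14, 25, 39, 64, 103, 167]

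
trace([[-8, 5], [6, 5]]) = diagonal: (-8) + 5
= -3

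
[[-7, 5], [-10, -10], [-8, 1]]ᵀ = [[-7, -10, -8], [5, -10, 1]]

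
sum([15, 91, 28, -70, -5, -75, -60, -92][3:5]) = slice → [-70, -5]
(-70) + (-5)
= -75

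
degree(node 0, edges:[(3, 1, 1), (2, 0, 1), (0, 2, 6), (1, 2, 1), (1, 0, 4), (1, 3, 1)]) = incident: (2,0), (0,2), (1,0)
= 3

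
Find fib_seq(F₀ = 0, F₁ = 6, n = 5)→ [0, 6, 6, 12, 18]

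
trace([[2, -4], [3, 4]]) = diagonal: 2 + 4
= 6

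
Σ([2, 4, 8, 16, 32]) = 62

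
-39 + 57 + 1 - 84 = -65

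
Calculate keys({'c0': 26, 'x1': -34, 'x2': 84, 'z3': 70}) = ['c0', 'x1', 'x2', 'z3']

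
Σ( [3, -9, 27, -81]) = 3 + -9 + 27 + -81
= -60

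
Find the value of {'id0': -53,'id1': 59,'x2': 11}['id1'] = 59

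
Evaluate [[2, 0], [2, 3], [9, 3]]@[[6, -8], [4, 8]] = C[0][0] = (2)*(6) + (0)*(4) = 12
C[0][1] = (2)*(-8) + (0)*(8) = -16
C[1][0] = (2)*(6) + (3)*(4) = 24
C[1][1] = (2)*(-8) + (3)*(8) = 8
C[2][0] = (9)*(6) + (3)*(4) = 66
C[2][1] = (9)*(-8) + (3)*(8) = -48
= [[12, -16], [24, 8], [66, -48]]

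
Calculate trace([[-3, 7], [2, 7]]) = 4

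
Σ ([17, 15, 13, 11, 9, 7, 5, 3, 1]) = 17 + 15 + 13 + 11 + 9 + 7 + 5 + 3 + 1
= 81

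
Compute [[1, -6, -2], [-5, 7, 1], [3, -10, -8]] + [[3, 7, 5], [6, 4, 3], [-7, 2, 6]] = [[4, 1, 3], [1, 11, 4], [-4, -8, -2]]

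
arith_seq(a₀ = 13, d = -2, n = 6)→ [13, 11, 9, 7, 5, 3]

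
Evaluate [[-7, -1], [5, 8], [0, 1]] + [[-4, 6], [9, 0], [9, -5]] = [[-11, 5], [14, 8], [9, -4]]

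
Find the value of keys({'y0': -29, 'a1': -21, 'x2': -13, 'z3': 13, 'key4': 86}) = ['y0', 'a1', 'x2', 'z3', 'key4']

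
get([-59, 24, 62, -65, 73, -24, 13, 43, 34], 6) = 13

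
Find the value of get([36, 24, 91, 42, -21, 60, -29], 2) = 91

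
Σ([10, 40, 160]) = 10 + 40 + 160
= 210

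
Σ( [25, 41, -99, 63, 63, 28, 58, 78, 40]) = 297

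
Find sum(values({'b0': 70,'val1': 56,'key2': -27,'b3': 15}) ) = 70 + 56 + (-27) + 15
= 114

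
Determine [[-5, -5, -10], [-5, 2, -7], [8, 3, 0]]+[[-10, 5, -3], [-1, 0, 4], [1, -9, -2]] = [[-15, 0, -13], [-6, 2, -3], [9, -6, -2]]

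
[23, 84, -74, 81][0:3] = [23, 84, -74]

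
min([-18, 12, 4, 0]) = -18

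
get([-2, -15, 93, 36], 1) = -15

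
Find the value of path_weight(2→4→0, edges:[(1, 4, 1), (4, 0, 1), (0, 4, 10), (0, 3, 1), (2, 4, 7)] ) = 8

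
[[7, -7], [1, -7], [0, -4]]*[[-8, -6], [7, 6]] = [[-105, -84], [-57, -48], [-28, -24]]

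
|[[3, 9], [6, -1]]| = -57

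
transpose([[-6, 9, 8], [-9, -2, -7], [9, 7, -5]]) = [[-6, -9, 9], [9, -2, 7], [8, -7, -5]]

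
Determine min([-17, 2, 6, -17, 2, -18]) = -18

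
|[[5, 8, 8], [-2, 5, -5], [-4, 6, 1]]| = (1)*(5)*det([[5, -5], [6, 1]]) + (-1)*(8)*det([[-2, -5], [-4, 1]]) + (1)*(8)*det([[-2, 5], [-4, 6]])
= 175 + 176 + 64
= 415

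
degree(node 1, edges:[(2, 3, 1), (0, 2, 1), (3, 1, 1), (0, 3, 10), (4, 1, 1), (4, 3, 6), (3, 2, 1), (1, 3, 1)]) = 3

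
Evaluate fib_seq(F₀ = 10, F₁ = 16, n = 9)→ F_2 = F_1 + F_0 = 26
F_3 = F_2 + F_1 = 42
F_4 = F_3 + F_2 = 68
...
= [10, 16, 26, 42, 68, 110, 178, 288, 466]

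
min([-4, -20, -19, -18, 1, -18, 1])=-20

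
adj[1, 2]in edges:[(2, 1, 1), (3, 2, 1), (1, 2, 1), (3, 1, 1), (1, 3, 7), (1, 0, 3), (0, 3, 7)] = 1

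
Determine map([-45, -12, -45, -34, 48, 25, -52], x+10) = [-35, -2, -35, -24, 58, 35, -42]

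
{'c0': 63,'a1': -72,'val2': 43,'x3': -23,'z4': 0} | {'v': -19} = {'c0': 63, 'a1': -72, 'val2': 43, 'x3': -23, 'z4': 0, 'v': -19}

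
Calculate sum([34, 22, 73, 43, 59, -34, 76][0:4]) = slice → [34, 22, 73, 43]
34 + 22 + 73 + 43
= 172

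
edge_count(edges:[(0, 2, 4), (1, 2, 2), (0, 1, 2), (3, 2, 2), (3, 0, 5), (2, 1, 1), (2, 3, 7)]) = 7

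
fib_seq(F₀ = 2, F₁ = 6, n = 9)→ [2, 6, 8, 14, 22, 36, 58, 94, 152]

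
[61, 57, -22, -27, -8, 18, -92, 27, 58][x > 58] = keep x where x > 58: 61✓, 57✗, -22✗, -27✗, -8✗, 18✗, -92✗, 27✗, 58✗
= [61]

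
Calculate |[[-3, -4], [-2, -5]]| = 7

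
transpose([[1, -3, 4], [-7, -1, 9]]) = [[1, -7], [-3, -1], [4, 9]]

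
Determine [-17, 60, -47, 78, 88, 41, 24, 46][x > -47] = [-17, 60, 78, 88, 41, 24, 46]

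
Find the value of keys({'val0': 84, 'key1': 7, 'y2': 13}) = ['val0', 'key1', 'y2']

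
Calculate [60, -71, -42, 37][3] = 37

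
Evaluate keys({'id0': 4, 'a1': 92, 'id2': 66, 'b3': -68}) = ['id0', 'a1', 'id2', 'b3']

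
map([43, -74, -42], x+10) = [53, -64, -32]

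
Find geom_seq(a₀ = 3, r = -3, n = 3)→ a_0 = 3*(-3)^0 = 3
a_1 = 3*(-3)^1 = -9
a_2 = 3*(-3)^2 = 27
= [3, -9, 27]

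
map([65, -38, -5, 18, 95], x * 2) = [130, -76, -10, 36, 190]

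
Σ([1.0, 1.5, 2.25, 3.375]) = 8.125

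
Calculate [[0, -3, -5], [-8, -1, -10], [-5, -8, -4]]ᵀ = [[0, -8, -5], [-3, -1, -8], [-5, -10, -4]]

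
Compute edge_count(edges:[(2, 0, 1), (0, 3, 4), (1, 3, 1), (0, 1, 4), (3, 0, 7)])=5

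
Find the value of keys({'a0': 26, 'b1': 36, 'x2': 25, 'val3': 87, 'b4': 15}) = ['a0', 'b1', 'x2', 'val3', 'b4']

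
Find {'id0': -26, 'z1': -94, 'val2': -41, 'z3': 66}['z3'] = 66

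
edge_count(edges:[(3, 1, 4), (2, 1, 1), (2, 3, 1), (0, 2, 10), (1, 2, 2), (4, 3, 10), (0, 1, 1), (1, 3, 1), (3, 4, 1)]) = 9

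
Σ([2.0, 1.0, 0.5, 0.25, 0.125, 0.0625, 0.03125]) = 2.0 + 1.0 + 0.5 + 0.25 + 0.125 + 0.0625 + 0.03125
= 3.96875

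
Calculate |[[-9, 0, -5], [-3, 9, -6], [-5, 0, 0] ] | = (1)*(-9)*det([[9, -6], [0, 0]]) + (-1)*(0)*det([[-3, -6], [-5, 0]]) + (1)*(-5)*det([[-3, 9], [-5, 0]])
= 0 + 0 + -225
= -225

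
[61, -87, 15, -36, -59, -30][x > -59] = keep x where x > -59: 61✓, -87✗, 15✓, -36✓, -59✗, -30✓
= [61, 15, -36, -30]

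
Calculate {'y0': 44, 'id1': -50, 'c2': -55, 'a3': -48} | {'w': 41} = {'y0': 44, 'id1': -50, 'c2': -55, 'a3': -48, 'w': 41}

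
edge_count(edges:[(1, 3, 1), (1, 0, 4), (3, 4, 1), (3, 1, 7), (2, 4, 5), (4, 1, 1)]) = 6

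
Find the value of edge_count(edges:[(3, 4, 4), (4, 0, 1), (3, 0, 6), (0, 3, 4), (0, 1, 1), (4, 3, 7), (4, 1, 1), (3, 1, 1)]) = 8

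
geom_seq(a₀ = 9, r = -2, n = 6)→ [9, -18, 36, -72, 144, -288]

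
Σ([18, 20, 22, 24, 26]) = 18 + 20 + 22 + 24 + 26
= 110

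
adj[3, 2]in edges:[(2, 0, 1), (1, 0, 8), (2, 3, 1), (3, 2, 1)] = 1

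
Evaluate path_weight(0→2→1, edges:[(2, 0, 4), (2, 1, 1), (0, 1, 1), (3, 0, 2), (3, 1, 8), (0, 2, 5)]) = 6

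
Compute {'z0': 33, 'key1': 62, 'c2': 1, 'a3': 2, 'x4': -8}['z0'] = 33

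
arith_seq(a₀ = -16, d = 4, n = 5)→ [-16, -12, -8, -4, 0]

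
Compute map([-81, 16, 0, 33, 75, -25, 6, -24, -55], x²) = (-81)²=6561, (16)²=256, (0)²=0, (33)²=1089, (75)²=5625, (-25)²=625, (6)²=36, (-24)²=576, (-55)²=3025
= [6561, 256, 0, 1089, 5625, 625, 36, 576, 3025]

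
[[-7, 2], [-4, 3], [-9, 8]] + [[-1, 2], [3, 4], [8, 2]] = [[-8, 4], [-1, 7], [-1, 10]]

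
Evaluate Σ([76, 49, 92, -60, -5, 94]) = 76 + 49 + 92 + (-60) + (-5) + 94
= 246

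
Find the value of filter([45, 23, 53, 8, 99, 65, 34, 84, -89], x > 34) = keep x where x > 34: 45✓, 23✗, 53✓, 8✗, 99✓, 65✓, 34✗, 84✓, -89✗
= [45, 53, 99, 65, 84]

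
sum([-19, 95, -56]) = 20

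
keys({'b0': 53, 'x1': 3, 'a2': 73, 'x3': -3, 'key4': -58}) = ['b0', 'x1', 'a2', 'x3', 'key4']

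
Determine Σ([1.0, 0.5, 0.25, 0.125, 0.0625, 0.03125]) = 1.96875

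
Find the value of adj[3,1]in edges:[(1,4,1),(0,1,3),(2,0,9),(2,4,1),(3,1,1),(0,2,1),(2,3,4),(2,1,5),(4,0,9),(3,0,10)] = 1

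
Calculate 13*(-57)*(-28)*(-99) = -2054052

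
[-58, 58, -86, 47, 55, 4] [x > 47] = [58, 55]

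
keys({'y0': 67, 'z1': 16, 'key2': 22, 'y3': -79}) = ['y0', 'z1', 'key2', 'y3']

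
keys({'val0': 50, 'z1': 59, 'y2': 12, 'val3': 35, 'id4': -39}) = ['val0', 'z1', 'y2', 'val3', 'id4']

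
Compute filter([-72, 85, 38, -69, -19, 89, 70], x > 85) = keep x where x > 85: -72✗, 85✗, 38✗, -69✗, -19✗, 89✓, 70✗
= [89]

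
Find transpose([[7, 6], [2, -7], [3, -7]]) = [[7, 2, 3], [6, -7, -7]]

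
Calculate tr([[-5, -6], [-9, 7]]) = 2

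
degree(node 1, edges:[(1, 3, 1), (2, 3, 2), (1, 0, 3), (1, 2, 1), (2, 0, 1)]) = incident: (1,3), (1,0), (1,2)
= 3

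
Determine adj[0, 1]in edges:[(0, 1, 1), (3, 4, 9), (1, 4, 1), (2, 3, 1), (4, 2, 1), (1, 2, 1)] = 1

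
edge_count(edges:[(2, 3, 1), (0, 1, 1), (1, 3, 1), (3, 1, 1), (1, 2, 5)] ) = 5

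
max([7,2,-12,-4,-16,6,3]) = 7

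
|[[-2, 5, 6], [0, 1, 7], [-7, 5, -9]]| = (1)*(-2)*det([[1, 7], [5, -9]]) + (-1)*(5)*det([[0, 7], [-7, -9]]) + (1)*(6)*det([[0, 1], [-7, 5]])
= 88 + -245 + 42
= -115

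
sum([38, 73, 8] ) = 38 + 73 + 8
= 119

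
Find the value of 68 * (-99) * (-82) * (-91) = -50234184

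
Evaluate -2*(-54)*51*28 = 154224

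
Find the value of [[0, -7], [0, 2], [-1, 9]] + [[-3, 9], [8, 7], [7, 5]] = [[-3, 2], [8, 9], [6, 14]]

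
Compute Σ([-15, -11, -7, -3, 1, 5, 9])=-21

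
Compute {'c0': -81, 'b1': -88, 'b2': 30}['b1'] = -88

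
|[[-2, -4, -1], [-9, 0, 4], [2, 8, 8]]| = -184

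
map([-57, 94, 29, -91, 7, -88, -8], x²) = (-57)²=3249, (94)²=8836, (29)²=841, (-91)²=8281, (7)²=49, (-88)²=7744, (-8)²=64
= [3249, 8836, 841, 8281, 49, 7744, 64]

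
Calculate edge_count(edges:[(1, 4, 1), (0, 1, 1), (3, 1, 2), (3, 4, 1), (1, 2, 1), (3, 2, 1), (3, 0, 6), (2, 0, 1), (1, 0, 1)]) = 9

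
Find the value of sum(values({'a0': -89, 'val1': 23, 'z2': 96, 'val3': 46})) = (-89) + 23 + 96 + 46
= 76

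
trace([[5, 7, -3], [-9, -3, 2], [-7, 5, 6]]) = 8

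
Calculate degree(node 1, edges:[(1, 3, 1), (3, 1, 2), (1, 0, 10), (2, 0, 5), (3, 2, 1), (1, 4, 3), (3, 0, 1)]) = 4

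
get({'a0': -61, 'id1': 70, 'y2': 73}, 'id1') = 70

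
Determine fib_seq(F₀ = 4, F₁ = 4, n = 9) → F_2 = F_1 + F_0 = 8
F_3 = F_2 + F_1 = 12
F_4 = F_3 + F_2 = 20
...
= [4, 4, 8, 12, 20, 32, 52, 84, 136]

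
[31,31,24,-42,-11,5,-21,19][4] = -11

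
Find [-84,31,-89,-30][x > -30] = keep x where x > -30: -84✗, 31✓, -89✗, -30✗
= [31]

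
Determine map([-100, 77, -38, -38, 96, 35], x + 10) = -100+10=-90, 77+10=87, -38+10=-28, -38+10=-28, 96+10=106, 35+10=45
= [-90, 87, -28, -28, 106, 45]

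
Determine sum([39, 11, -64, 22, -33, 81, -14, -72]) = -30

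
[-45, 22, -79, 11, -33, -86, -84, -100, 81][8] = 81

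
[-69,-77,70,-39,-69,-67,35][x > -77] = keep x where x > -77: -69✓, -77✗, 70✓, -39✓, -69✓, -67✓, 35✓
= [-69, 70, -39, -69, -67, 35]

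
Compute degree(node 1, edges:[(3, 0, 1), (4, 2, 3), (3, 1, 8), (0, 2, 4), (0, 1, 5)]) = 2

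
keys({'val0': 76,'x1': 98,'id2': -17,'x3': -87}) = ['val0', 'x1', 'id2', 'x3']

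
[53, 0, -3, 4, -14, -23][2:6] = [-3, 4, -14, -23]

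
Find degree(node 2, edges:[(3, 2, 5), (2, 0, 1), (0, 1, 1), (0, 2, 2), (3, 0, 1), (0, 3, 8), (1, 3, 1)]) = 3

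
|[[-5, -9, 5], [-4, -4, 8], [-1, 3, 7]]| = (1)*(-5)*det([[-4, 8], [3, 7]]) + (-1)*(-9)*det([[-4, 8], [-1, 7]]) + (1)*(5)*det([[-4, -4], [-1, 3]])
= 260 + -180 + -80
= 0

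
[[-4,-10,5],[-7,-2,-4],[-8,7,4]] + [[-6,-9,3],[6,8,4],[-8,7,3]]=[[-10, -19, 8], [-1, 6, 0], [-16, 14, 7]]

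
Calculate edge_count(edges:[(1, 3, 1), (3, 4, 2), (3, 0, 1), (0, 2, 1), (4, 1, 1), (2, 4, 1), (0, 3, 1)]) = 7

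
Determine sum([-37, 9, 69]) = 41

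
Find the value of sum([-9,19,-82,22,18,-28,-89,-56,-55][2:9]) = -270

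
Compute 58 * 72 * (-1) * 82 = -342432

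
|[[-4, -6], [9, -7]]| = (-4)*(-7) - (-6)*(9)
= 82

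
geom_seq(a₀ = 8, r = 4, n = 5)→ [8, 32, 128, 512, 2048]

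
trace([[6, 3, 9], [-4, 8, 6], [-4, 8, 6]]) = diagonal: 6 + 8 + 6
= 20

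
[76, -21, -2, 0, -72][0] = 76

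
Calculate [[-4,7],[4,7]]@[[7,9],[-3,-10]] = C[0][0] = (-4)*(7) + (7)*(-3) = -49
C[0][1] = (-4)*(9) + (7)*(-10) = -106
C[1][0] = (4)*(7) + (7)*(-3) = 7
C[1][1] = (4)*(9) + (7)*(-10) = -34
= [[-49, -106], [7, -34]]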